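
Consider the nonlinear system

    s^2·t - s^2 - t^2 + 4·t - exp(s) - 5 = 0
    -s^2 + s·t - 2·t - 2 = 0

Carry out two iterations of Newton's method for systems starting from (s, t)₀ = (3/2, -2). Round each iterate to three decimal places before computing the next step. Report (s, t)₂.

(-0.957, 0.225)

At (3/2, -2): F = (-28.23169, -3.250).
Jacobian J = [[2·s·t - 2·s - exp(s), s^2 - 2·t + 4], [-2·s + t, s - 2]].
At the point, J = [[-13.48169, 10.250], [-5.000, -0.500]] (det J = 57.99084).
Solving J·Δ = −F gives Δ = (-0.818, 1.679).
Then the next iterate is (s, t)₁ = (0.682, -0.321).
Round to (0.682, -0.321) and repeat: F = (-8.97930, -2.04205), J = [[-3.77967, 5.10712], [-1.685, -1.318]].
Δ = (-1.639, 0.546), so (s, t)₂ = (-0.957, 0.225).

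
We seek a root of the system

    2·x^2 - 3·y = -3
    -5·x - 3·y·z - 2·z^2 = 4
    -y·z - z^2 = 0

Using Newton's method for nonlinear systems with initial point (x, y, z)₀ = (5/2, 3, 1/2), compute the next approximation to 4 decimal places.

At (5/2, 3, 1/2): F = (6.5000, -21.5000, -1.7500).
Jacobian J = [[4·x, -3, 0], [-5, -3·z, -3·y - 4·z], [0, -z, -y - 2·z]].
At the point, J = [[10.0000, -3.0000, 0.0000], [-5.0000, -1.5000, -11.0000], [0.0000, -0.5000, -4.0000]] (det J = 65.0000).
Solving J·Δ = −F gives Δ = (-3.1308, -8.2692, 0.5962).
Then the next iterate is (x, y, z)₁ = (-0.6308, -5.2692, 1.0962).

(-0.6308, -5.2692, 1.0962)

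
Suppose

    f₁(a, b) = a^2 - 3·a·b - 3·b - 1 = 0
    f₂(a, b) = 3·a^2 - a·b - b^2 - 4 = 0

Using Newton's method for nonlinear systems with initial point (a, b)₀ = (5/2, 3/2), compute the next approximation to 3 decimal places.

At (5/2, 3/2): F = (-10.500, 8.750).
Jacobian J = [[2·a - 3·b, -3·a - 3], [6·a - b, -a - 2·b]].
At the point, J = [[0.500, -10.500], [13.500, -5.500]] (det J = 139.000).
Solving J·Δ = −F gives Δ = (-1.076, -1.051).
Then the next iterate is (a, b)₁ = (1.424, 0.449).

(1.424, 0.449)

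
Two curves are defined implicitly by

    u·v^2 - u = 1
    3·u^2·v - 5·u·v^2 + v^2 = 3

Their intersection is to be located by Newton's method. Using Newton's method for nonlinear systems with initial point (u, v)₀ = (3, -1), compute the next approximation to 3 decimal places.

At (3, -1): F = (-1.000, -44.000).
Jacobian J = [[v^2 - 1, 2·u·v], [6·u·v - 5·v^2, 3·u^2 - 10·u·v + 2·v]].
At the point, J = [[0.000, -6.000], [-23.000, 55.000]] (det J = -138.000).
Solving J·Δ = −F gives Δ = (-2.312, -0.167).
Then the next iterate is (u, v)₁ = (0.688, -1.167).

(0.688, -1.167)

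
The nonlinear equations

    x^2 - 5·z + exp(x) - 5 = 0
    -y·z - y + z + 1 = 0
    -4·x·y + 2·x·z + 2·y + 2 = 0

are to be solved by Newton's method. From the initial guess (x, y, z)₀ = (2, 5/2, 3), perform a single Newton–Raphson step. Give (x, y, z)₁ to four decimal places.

(2.2700, 1.4152, 1.8928)

At (2, 5/2, 3): F = (-8.610944, -6.0000, -1.0000).
Jacobian J = [[2·x + exp(x), 0, -5], [0, -z - 1, -y + 1], [-4·y + 2·z, -4·x + 2, 2·x]].
At the point, J = [[11.389056, 0.0000, -5.0000], [0.0000, -4.0000, -1.5000], [-4.0000, -6.0000, 4.0000]] (det J = -204.726402).
Solving J·Δ = −F gives Δ = (0.2700, -1.0848, -1.1072).
Then the next iterate is (x, y, z)₁ = (2.2700, 1.4152, 1.8928).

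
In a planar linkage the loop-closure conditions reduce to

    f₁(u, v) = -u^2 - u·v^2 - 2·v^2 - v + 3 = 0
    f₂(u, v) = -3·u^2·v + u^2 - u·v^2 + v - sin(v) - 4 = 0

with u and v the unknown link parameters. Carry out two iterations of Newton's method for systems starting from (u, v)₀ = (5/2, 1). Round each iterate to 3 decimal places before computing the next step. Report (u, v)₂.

(1.909, 0.029)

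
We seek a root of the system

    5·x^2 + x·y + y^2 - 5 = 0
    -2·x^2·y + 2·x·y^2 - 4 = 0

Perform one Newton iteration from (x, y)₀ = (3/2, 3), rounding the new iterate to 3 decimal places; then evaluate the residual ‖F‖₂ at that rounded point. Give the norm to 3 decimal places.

4.434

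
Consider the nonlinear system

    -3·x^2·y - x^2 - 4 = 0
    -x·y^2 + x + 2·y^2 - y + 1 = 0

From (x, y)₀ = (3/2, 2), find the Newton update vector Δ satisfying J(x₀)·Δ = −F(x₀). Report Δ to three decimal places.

At (3/2, 2): F = (-19.750, 2.500).
Jacobian J = [[-6·x·y - 2·x, -3·x^2], [-y^2 + 1, -2·x·y + 4·y - 1]].
At the point, J = [[-21.000, -6.750], [-3.000, 1.000]] (det J = -41.250).
Solving J·Δ = −F gives Δ = (-0.070, -2.709).

(-0.070, -2.709)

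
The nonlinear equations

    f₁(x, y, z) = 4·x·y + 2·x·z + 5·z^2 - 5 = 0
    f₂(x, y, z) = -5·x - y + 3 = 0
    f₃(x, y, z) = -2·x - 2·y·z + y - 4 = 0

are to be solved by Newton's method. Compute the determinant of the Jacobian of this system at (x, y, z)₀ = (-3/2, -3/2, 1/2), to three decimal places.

J = [[4·y + 2·z, 4·x, 2·x + 10·z], [-5, -1, 0], [-2, -2·z + 1, -2·y]].
At the point, J = [[-5.000, -6.000, 2.000], [-5.000, -1.000, 0.000], [-2.000, 0.000, 3.000]].
det J = -79.000.

-79.000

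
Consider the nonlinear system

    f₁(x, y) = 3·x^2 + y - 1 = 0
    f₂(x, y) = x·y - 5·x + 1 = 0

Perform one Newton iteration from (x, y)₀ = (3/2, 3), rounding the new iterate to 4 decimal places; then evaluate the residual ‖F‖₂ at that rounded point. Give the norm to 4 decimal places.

At (3/2, 3): F = (8.7500, -2.0000).
Jacobian J = [[6·x, 1], [y - 5, x]].
At the point, J = [[9.0000, 1.0000], [-2.0000, 1.5000]] (det J = 15.5000).
Solving J·Δ = −F gives Δ = (-0.9758, 0.0323).
Then the next iterate is (x, y)₁ = (0.5242, 3.0323).
Re-evaluating at (0.5242, 3.0323): F = (2.856657, -0.031468), so ‖F‖₂ = 2.8568.

2.8568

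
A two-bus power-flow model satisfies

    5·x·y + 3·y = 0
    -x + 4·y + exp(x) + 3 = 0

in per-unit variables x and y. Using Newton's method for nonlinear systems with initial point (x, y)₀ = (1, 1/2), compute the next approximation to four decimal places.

At (1, 1/2): F = (4.0000, 6.718282).
Jacobian J = [[5·y, 5·x + 3], [exp(x) - 1, 4]].
At the point, J = [[2.5000, 8.0000], [1.718282, 4.0000]] (det J = -3.746255).
Solving J·Δ = −F gives Δ = (-10.0757, 2.6487).
Then the next iterate is (x, y)₁ = (-9.0757, 3.1487).

(-9.0757, 3.1487)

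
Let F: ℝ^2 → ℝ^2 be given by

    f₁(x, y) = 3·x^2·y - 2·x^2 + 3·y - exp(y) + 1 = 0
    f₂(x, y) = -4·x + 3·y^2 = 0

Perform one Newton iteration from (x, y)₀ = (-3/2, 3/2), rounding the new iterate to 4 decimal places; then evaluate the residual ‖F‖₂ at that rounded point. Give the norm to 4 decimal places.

At (-3/2, 3/2): F = (6.643311, 12.7500).
Jacobian J = [[6·x·y - 4·x, 3·x^2 - exp(y) + 3], [-4, 6·y]].
At the point, J = [[-7.5000, 5.268311], [-4.0000, 9.0000]] (det J = -46.426756).
Solving J·Δ = −F gives Δ = (-0.1590, -1.4873).
Then the next iterate is (x, y)₁ = (-1.6590, 0.0127).
Re-evaluating at (-1.6590, 0.0127): F = (-5.374381, 6.636484), so ‖F‖₂ = 8.5397.

8.5397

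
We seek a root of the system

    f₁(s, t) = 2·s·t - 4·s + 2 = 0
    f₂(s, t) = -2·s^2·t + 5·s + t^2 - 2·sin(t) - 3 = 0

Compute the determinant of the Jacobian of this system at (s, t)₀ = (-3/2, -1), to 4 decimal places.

42.4836

J = [[2·t - 4, 2·s], [-4·s·t + 5, -2·s^2 + 2·t - 2·cos(t)]].
At the point, J = [[-6.0000, -3.0000], [-1.0000, -7.580605]].
det J = 42.4836.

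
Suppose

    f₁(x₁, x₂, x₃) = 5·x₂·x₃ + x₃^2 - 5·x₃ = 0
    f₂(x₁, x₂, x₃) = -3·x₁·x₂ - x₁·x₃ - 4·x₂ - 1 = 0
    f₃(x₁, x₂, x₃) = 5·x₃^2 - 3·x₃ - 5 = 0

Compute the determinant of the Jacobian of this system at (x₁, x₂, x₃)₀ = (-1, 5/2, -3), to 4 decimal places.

2227.5000

J = [[0, 5·x₃, 5·x₂ + 2·x₃ - 5], [-3·x₂ - x₃, -3·x₁ - 4, -x₁], [0, 0, 10·x₃ - 3]].
At the point, J = [[0.0000, -15.0000, 1.5000], [-4.5000, -1.0000, 1.0000], [0.0000, 0.0000, -33.0000]].
det J = 2227.5000.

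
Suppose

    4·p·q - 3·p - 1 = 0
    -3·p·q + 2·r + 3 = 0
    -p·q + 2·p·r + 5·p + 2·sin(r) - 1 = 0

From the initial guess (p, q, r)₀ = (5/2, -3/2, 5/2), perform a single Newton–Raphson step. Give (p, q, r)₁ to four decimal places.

(0.9462, -0.5484, -0.0605)

At (5/2, -3/2, 5/2): F = (-23.5000, 19.2500, 28.946944).
Jacobian J = [[4·q - 3, 4·p, 0], [-3·q, -3·p, 2], [-q + 2·r + 5, -p, 2·p + 2·cos(r)]].
At the point, J = [[-9.0000, 10.0000, 0.0000], [4.5000, -7.5000, 2.0000], [11.5000, -2.5000, 3.397713]] (det J = 261.448537).
Solving J·Δ = −F gives Δ = (-1.5538, 0.9516, -2.5605).
Then the next iterate is (p, q, r)₁ = (0.9462, -0.5484, -0.0605).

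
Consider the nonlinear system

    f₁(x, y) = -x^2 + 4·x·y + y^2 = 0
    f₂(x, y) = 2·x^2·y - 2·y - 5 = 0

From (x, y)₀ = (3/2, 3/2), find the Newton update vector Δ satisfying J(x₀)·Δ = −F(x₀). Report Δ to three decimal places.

(0.459, -1.153)

At (3/2, 3/2): F = (9.000, -1.250).
Jacobian J = [[-2·x + 4·y, 4·x + 2·y], [4·x·y, 2·x^2 - 2]].
At the point, J = [[3.000, 9.000], [9.000, 2.500]] (det J = -73.500).
Solving J·Δ = −F gives Δ = (0.459, -1.153).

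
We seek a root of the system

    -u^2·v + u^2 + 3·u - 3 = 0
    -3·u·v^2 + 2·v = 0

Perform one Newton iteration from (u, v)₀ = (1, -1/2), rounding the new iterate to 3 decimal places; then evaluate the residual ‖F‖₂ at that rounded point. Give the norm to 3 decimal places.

At (1, -1/2): F = (1.500, -1.750).
Jacobian J = [[-2·u·v + 2·u + 3, -u^2], [-3·v^2, -6·u·v + 2]].
At the point, J = [[6.000, -1.000], [-0.750, 5.000]] (det J = 29.250).
Solving J·Δ = −F gives Δ = (-0.197, 0.321).
Then the next iterate is (u, v)₁ = (0.803, -0.179).
Re-evaluating at (0.803, -0.179): F = (0.16923, -0.43519), so ‖F‖₂ = 0.467.

0.467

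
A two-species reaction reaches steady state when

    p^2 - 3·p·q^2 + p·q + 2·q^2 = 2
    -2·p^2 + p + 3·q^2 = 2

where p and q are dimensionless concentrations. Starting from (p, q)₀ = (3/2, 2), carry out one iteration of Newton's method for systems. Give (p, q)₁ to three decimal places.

(1.330, 1.346)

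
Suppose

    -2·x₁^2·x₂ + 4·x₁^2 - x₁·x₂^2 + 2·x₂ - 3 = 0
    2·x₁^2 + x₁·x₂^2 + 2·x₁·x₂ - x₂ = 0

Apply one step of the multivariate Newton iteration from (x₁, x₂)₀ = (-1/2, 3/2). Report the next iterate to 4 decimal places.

At (-1/2, 3/2): F = (1.3750, -3.6250).
Jacobian J = [[-4·x₁·x₂ + 8·x₁ - x₂^2, -2·x₁^2 - 2·x₁·x₂ + 2], [4·x₁ + x₂^2 + 2·x₂, 2·x₁·x₂ + 2·x₁ - 1]].
At the point, J = [[-3.2500, 3.0000], [3.2500, -3.5000]] (det J = 1.6250).
Solving J·Δ = −F gives Δ = (-3.7308, -4.5000).
Then the next iterate is (x₁, x₂)₁ = (-4.2308, -3.0000).

(-4.2308, -3.0000)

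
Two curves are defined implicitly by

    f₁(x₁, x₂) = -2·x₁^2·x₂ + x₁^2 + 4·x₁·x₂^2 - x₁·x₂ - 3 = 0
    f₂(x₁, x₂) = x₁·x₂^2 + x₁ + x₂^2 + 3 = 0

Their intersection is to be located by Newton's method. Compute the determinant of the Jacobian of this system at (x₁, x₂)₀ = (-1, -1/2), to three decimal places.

J = [[-4·x₁·x₂ + 2·x₁ + 4·x₂^2 - x₂, -2·x₁^2 + 8·x₁·x₂ - x₁], [x₂^2 + 1, 2·x₁·x₂ + 2·x₂]].
At the point, J = [[-2.500, 3.000], [1.250, 0.000]].
det J = -3.750.

-3.750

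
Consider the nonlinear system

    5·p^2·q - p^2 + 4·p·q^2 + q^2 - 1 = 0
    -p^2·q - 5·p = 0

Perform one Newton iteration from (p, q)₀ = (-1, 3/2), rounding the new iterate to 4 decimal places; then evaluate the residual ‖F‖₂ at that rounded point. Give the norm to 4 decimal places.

29.1029

At (-1, 3/2): F = (-1.2500, 3.5000).
Jacobian J = [[10·p·q - 2·p + 4·q^2, 5·p^2 + 8·p·q + 2·q], [-2·p·q - 5, -p^2]].
At the point, J = [[-4.0000, -4.0000], [-2.0000, -1.0000]] (det J = -4.0000).
Solving J·Δ = −F gives Δ = (3.8125, -4.1250).
Then the next iterate is (p, q)₁ = (2.8125, -2.6250).
Re-evaluating at (2.8125, -2.6250): F = (-28.320801, 6.701660), so ‖F‖₂ = 29.1029.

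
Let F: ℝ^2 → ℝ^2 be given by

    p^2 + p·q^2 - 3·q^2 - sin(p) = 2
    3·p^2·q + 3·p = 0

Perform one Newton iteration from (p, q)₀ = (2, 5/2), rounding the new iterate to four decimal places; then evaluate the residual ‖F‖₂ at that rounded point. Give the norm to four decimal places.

At (2, 5/2): F = (-5.159297, 36.0000).
Jacobian J = [[2·p + q^2 - cos(p), 2·p·q - 6·q], [6·p·q + 3, 3·p^2]].
At the point, J = [[10.666147, -5.0000], [33.0000, 12.0000]] (det J = 292.993762).
Solving J·Δ = −F gives Δ = (-0.4030, -1.8916).
Then the next iterate is (p, q)₁ = (1.5970, 0.6084).
Re-evaluating at (1.5970, 0.6084): F = (-0.968569, 9.446007), so ‖F‖₂ = 9.4955.

9.4955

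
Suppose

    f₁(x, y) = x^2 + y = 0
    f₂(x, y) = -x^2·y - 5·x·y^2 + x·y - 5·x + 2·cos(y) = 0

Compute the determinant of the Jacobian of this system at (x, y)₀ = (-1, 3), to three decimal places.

-14.436

J = [[2·x, 1], [-2·x·y - 5·y^2 + y - 5, -x^2 - 10·x·y + x - 2·sin(y)]].
At the point, J = [[-2.000, 1.000], [-41.000, 27.71776]].
det J = -14.436.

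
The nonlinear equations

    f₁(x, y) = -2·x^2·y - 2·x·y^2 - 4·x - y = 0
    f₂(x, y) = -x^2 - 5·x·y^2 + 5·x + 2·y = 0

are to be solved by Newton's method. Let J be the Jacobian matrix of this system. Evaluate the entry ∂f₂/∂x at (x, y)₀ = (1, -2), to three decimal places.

-17.000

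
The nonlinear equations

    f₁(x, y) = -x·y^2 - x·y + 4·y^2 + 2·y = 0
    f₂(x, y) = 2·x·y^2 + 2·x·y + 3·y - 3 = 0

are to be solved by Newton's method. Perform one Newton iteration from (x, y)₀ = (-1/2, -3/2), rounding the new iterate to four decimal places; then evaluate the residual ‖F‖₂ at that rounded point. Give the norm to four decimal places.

At (-1/2, -3/2): F = (6.3750, -8.2500).
Jacobian J = [[-y^2 - y, -2·x·y - x + 8·y + 2], [2·y^2 + 2·y, 4·x·y + 2·x + 3]].
At the point, J = [[-0.7500, -11.0000], [1.5000, 5.0000]] (det J = 12.7500).
Solving J·Δ = −F gives Δ = (4.6176, 0.2647).
Then the next iterate is (x, y)₁ = (4.1176, -1.2353).
Re-evaluating at (4.1176, -1.2353): F = (2.436418, -4.312207), so ‖F‖₂ = 4.9529.

4.9529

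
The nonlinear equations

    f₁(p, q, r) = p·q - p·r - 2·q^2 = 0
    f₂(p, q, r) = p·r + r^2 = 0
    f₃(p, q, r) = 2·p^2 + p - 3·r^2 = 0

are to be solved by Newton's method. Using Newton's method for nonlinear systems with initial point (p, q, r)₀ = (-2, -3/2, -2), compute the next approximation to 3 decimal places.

(-1.091, -0.754, -0.970)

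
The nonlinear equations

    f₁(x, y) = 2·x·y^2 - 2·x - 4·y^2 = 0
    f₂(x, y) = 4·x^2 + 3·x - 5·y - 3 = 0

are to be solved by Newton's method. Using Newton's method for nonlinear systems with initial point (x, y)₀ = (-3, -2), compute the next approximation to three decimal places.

At (-3, -2): F = (-34.000, 34.000).
Jacobian J = [[2·y^2 - 2, 4·x·y - 8·y], [8·x + 3, -5]].
At the point, J = [[6.000, 40.000], [-21.000, -5.000]] (det J = 810.000).
Solving J·Δ = −F gives Δ = (1.469, 0.630).
Then the next iterate is (x, y)₁ = (-1.531, -1.370).

(-1.531, -1.370)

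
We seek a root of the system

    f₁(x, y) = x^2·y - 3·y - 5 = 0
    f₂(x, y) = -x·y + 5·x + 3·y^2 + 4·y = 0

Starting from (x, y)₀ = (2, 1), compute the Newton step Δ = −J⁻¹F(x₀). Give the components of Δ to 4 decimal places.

(1.6786, -2.7143)

At (2, 1): F = (-4.0000, 15.0000).
Jacobian J = [[2·x·y, x^2 - 3], [-y + 5, -x + 6·y + 4]].
At the point, J = [[4.0000, 1.0000], [4.0000, 8.0000]] (det J = 28.0000).
Solving J·Δ = −F gives Δ = (1.6786, -2.7143).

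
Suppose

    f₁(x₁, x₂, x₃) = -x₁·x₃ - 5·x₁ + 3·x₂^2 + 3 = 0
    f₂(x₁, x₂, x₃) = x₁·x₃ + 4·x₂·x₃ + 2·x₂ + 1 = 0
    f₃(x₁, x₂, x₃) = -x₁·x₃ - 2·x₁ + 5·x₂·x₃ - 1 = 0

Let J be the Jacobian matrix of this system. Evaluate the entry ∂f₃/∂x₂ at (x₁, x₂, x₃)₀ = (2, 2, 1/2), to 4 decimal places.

∂f₃/∂x₂ = 5·x₃.
At (2, 2, 1/2) this is 2.5000.

2.5000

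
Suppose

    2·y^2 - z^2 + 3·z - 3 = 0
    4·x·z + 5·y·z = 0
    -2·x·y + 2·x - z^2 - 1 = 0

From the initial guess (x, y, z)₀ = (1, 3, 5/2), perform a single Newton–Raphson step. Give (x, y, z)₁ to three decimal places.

(0.451, 1.448, 1.310)

At (1, 3, 5/2): F = (16.250, 47.500, -11.250).
Jacobian J = [[0, 4·y, -2·z + 3], [4·z, 5·z, 4·x + 5·y], [-2·y + 2, -2·x, -2·z]].
At the point, J = [[0.000, 12.000, -2.000], [10.000, 12.500, 19.000], [-4.000, -2.000, -5.000]] (det J = -372.000).
Solving J·Δ = −F gives Δ = (-0.549, -1.552, -1.190).
Then the next iterate is (x, y, z)₁ = (0.451, 1.448, 1.310).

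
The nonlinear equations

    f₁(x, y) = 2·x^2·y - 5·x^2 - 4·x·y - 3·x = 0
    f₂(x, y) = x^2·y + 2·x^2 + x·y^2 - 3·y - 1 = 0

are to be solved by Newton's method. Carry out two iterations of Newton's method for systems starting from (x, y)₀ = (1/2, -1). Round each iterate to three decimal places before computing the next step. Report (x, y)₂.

At (1/2, -1): F = (-1.250, 2.750).
Jacobian J = [[4·x·y - 10·x - 4·y - 3, 2·x^2 - 4·x], [2·x·y + 4·x + y^2, x^2 + 2·x·y - 3]].
At the point, J = [[-6.000, -1.500], [2.000, -3.750]] (det J = 25.500).
Solving J·Δ = −F gives Δ = (-0.346, 0.549).
Then the next iterate is (x, y)₁ = (0.154, -0.451).
Round to (0.154, -0.451) and repeat: F = (-0.32416, 0.42106), J = [[-3.01382, -0.56857], [0.68049, -3.11519]].
Δ = (-0.128, 0.107), so (x, y)₂ = (0.026, -0.344).

(0.026, -0.344)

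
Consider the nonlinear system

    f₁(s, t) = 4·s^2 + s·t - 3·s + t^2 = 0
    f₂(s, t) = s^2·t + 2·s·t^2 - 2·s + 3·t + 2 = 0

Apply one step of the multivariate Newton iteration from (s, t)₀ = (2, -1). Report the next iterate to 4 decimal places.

At (2, -1): F = (9.0000, -5.0000).
Jacobian J = [[8·s + t - 3, s + 2·t], [2·s·t + 2·t^2 - 2, s^2 + 4·s·t + 3]].
At the point, J = [[12.0000, 0.0000], [-4.0000, -1.0000]] (det J = -12.0000).
Solving J·Δ = −F gives Δ = (-0.7500, -2.0000).
Then the next iterate is (s, t)₁ = (1.2500, -3.0000).

(1.2500, -3.0000)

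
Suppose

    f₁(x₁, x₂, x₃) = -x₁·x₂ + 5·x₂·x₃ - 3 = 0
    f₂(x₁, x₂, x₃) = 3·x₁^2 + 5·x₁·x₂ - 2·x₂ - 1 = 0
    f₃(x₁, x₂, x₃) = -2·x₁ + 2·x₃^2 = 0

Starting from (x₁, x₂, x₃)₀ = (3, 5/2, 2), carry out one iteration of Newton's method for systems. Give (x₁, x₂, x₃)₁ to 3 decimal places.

(1.726, 0.989, 1.432)

At (3, 5/2, 2): F = (14.500, 58.500, 2.000).
Jacobian J = [[-x₂, -x₁ + 5·x₃, 5·x₂], [6·x₁ + 5·x₂, 5·x₁ - 2, 0], [-2, 0, 4·x₃]].
At the point, J = [[-2.500, 7.000, 12.500], [30.500, 13.000, 0.000], [-2.000, 0.000, 8.000]] (det J = -1643.000).
Solving J·Δ = −F gives Δ = (-1.274, -1.511, -0.568).
Then the next iterate is (x₁, x₂, x₃)₁ = (1.726, 0.989, 1.432).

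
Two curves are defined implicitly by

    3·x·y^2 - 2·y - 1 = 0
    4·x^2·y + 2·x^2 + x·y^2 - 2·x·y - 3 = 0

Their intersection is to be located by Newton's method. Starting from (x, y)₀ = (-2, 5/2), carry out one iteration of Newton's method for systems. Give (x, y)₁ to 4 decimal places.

At (-2, 5/2): F = (-43.5000, 42.5000).
Jacobian J = [[3·y^2, 6·x·y - 2], [8·x·y + 4·x + y^2 - 2·y, 4·x^2 + 2·x·y - 2·x]].
At the point, J = [[18.7500, -32.0000], [-46.7500, 10.0000]] (det J = -1308.5000).
Solving J·Δ = −F gives Δ = (0.7069, -0.9452).
Then the next iterate is (x, y)₁ = (-1.2931, 1.5548).

(-1.2931, 1.5548)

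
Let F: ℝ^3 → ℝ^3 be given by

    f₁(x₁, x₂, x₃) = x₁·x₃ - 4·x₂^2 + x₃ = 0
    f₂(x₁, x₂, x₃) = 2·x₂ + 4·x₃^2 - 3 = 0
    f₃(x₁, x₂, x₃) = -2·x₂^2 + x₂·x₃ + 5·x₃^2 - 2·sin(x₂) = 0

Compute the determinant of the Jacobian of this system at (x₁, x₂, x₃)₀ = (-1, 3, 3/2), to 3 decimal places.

J = [[x₃, -8·x₂, x₁ + 1], [0, 2, 8·x₃], [0, -4·x₂ + x₃ - 2·cos(x₂), x₂ + 10·x₃]].
At the point, J = [[1.500, -24.000, 0.000], [0.000, 2.000, 12.000], [0.000, -8.52002, 18.000]].
det J = 207.360.

207.360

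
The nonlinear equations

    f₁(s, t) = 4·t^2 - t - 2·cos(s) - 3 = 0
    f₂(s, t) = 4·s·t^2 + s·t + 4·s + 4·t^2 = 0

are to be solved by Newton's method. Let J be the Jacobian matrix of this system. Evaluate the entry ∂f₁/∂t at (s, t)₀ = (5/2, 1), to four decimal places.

7.0000

∂f₁/∂t = 8·t - 1.
At (5/2, 1) this is 7.0000.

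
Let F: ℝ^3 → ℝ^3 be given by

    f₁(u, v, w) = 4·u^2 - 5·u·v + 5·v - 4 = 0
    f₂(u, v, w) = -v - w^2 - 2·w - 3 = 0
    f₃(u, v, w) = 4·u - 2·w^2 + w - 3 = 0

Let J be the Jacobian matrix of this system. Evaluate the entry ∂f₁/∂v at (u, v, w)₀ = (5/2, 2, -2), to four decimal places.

∂f₁/∂v = -5·u + 5.
At (5/2, 2, -2) this is -7.5000.

-7.5000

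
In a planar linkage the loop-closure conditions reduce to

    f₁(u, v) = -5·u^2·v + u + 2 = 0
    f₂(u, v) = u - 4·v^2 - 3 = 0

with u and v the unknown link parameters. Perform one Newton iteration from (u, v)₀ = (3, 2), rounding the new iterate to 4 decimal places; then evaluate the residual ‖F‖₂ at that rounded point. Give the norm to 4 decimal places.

22.6277

At (3, 2): F = (-85.0000, -16.0000).
Jacobian J = [[-10·u·v + 1, -5·u^2], [1, -8·v]].
At the point, J = [[-59.0000, -45.0000], [1.0000, -16.0000]] (det J = 989.0000).
Solving J·Δ = −F gives Δ = (-0.6471, -1.0404).
Then the next iterate is (u, v)₁ = (2.3529, 0.9596).
Re-evaluating at (2.3529, 0.9596): F = (-22.209492, -4.330429), so ‖F‖₂ = 22.6277.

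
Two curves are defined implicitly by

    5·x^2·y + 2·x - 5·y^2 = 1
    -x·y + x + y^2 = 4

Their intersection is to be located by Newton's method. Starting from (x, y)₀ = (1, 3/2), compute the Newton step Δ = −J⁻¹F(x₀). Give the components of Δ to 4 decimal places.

(0.9655, 1.3664)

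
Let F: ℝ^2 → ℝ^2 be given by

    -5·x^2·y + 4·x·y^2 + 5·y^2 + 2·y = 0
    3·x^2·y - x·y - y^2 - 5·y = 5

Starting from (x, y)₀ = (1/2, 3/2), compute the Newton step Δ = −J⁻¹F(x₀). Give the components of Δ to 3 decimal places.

(2.366, -0.939)

At (1/2, 3/2): F = (16.875, -14.375).
Jacobian J = [[-10·x·y + 4·y^2, -5·x^2 + 8·x·y + 10·y + 2], [6·x·y - y, 3·x^2 - x - 2·y - 5]].
At the point, J = [[1.500, 21.750], [3.000, -7.750]] (det J = -76.875).
Solving J·Δ = −F gives Δ = (2.366, -0.939).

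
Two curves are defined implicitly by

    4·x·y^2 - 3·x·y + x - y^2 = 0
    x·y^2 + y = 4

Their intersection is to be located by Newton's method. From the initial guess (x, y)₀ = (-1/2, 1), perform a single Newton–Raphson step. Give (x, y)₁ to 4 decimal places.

(3.0000, 2.1111)

At (-1/2, 1): F = (-2.0000, -3.5000).
Jacobian J = [[4·y^2 - 3·y + 1, 8·x·y - 3·x - 2·y], [y^2, 2·x·y + 1]].
At the point, J = [[2.0000, -4.5000], [1.0000, 0.0000]] (det J = 4.5000).
Solving J·Δ = −F gives Δ = (3.5000, 1.1111).
Then the next iterate is (x, y)₁ = (3.0000, 2.1111).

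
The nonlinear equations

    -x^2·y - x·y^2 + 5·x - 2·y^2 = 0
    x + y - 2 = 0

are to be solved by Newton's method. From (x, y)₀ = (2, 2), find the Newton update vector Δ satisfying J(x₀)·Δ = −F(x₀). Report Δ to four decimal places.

(-2.0000, 0.0000)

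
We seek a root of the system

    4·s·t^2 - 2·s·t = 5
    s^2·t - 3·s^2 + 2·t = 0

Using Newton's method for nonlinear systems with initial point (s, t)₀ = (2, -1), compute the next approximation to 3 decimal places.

(0.880, -0.986)

At (2, -1): F = (7.000, -18.000).
Jacobian J = [[4·t^2 - 2·t, 8·s·t - 2·s], [2·s·t - 6·s, s^2 + 2]].
At the point, J = [[6.000, -20.000], [-16.000, 6.000]] (det J = -284.000).
Solving J·Δ = −F gives Δ = (-1.120, 0.014).
Then the next iterate is (s, t)₁ = (0.880, -0.986).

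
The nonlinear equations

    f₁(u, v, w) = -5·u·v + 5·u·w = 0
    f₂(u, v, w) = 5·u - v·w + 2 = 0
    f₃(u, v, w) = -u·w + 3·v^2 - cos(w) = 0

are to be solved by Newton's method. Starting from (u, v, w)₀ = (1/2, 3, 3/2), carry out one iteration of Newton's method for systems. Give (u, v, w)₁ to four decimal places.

(1.0123, 1.5446, 3.0816)

At (1/2, 3, 3/2): F = (-3.7500, 0.0000, 26.179263).
Jacobian J = [[-5·v + 5·w, -5·u, 5·u], [5, -w, -v], [-w, 6·v, -u + sin(w)]].
At the point, J = [[-7.5000, -2.5000, 2.5000], [5.0000, -1.5000, -3.0000], [-1.5000, 18.0000, 0.497495]] (det J = -185.059494).
Solving J·Δ = −F gives Δ = (0.5123, -1.4554, 1.5816).
Then the next iterate is (u, v, w)₁ = (1.0123, 1.5446, 3.0816).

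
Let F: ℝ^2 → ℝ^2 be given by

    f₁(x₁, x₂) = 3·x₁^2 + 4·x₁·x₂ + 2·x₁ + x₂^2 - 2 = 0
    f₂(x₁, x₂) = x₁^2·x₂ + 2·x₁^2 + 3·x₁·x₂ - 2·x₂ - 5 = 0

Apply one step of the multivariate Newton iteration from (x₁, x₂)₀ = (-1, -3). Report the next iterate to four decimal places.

At (-1, -3): F = (20.0000, 9.0000).
Jacobian J = [[6·x₁ + 4·x₂ + 2, 4·x₁ + 2·x₂], [2·x₁·x₂ + 4·x₁ + 3·x₂, x₁^2 + 3·x₁ - 2]].
At the point, J = [[-16.0000, -10.0000], [-7.0000, -4.0000]] (det J = -6.0000).
Solving J·Δ = −F gives Δ = (1.6667, -0.6667).
Then the next iterate is (x₁, x₂)₁ = (0.6667, -3.6667).

(0.6667, -3.6667)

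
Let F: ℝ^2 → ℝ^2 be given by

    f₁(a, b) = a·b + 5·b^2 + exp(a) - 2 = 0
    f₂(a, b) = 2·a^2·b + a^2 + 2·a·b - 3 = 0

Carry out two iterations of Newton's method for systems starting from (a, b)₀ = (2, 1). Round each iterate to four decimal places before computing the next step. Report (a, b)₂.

At (2, 1): F = (12.389056, 13.0000).
Jacobian J = [[b + exp(a), a + 10·b], [4·a·b + 2·a + 2·b, 2·a^2 + 2·a]].
At the point, J = [[8.389056, 12.0000], [14.0000, 12.0000]] (det J = -67.331327).
Solving J·Δ = −F gives Δ = (-0.1089, -0.9563).
Then the next iterate is (a, b)₁ = (1.8911, 0.0437).
Round to (1.8911, 0.0437) and repeat: F = (4.718844, 1.054106), J = [[6.670354, 2.3281], [4.200164, 10.934718]].
Δ = (-0.7781, 0.2025), so (a, b)₂ = (1.1130, 0.2462).

(1.1130, 0.2462)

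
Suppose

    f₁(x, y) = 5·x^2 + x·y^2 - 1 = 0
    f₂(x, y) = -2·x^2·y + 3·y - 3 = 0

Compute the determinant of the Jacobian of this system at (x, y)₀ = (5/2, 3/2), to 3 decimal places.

J = [[10·x + y^2, 2·x·y], [-4·x·y, -2·x^2 + 3]].
At the point, J = [[27.250, 7.500], [-15.000, -9.500]].
det J = -146.375.

-146.375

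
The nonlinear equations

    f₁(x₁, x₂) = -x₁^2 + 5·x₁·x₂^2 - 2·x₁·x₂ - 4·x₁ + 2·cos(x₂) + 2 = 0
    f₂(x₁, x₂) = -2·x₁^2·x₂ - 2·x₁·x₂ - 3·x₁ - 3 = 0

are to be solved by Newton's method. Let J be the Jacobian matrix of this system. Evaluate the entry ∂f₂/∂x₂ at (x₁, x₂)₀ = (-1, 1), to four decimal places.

∂f₂/∂x₂ = -2·x₁^2 - 2·x₁.
At (-1, 1) this is 0.0000.

0.0000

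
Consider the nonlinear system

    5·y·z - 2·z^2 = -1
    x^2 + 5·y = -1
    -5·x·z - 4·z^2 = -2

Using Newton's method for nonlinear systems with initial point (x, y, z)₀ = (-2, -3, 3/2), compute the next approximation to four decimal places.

At (-2, -3, 3/2): F = (-26.0000, -10.0000, 8.0000).
Jacobian J = [[0, 5·z, 5·y - 4·z], [2·x, 5, 0], [-5·z, 0, -5·x - 8·z]].
At the point, J = [[0.0000, 7.5000, -21.0000], [-4.0000, 5.0000, 0.0000], [-7.5000, 0.0000, -2.0000]] (det J = -847.5000).
Solving J·Δ = −F gives Δ = (1.1209, 2.8968, -0.2035).
Then the next iterate is (x, y, z)₁ = (-0.8791, -0.1032, 1.2965).

(-0.8791, -0.1032, 1.2965)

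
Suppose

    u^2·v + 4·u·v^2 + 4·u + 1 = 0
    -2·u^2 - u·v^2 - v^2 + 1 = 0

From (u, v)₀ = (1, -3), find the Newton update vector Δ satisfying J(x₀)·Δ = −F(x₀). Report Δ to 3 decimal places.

At (1, -3): F = (38.000, -19.000).
Jacobian J = [[2·u·v + 4·v^2 + 4, u^2 + 8·u·v], [-4·u - v^2, -2·u·v - 2·v]].
At the point, J = [[34.000, -23.000], [-13.000, 12.000]] (det J = 109.000).
Solving J·Δ = −F gives Δ = (-0.174, 1.394).

(-0.174, 1.394)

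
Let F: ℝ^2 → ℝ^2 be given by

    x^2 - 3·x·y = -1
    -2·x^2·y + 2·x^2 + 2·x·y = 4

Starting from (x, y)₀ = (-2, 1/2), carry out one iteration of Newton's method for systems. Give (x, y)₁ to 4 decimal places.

(-1.0000, 0.0833)

At (-2, 1/2): F = (8.0000, -2.0000).
Jacobian J = [[2·x - 3·y, -3·x], [-4·x·y + 4·x + 2·y, -2·x^2 + 2·x]].
At the point, J = [[-5.5000, 6.0000], [-3.0000, -12.0000]] (det J = 84.0000).
Solving J·Δ = −F gives Δ = (1.0000, -0.4167).
Then the next iterate is (x, y)₁ = (-1.0000, 0.0833).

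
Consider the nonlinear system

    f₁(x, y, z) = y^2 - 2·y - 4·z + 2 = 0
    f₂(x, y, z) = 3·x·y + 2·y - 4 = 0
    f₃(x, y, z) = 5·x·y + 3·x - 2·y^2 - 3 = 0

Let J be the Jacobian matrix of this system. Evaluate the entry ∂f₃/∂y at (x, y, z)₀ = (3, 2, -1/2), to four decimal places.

∂f₃/∂y = 5·x - 4·y.
At (3, 2, -1/2) this is 7.0000.

7.0000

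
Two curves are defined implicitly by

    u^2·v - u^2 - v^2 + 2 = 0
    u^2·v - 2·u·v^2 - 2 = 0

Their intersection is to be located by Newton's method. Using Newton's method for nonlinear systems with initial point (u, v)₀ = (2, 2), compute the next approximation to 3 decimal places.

(1.500, 1.167)

At (2, 2): F = (2.000, -10.000).
Jacobian J = [[2·u·v - 2·u, u^2 - 2·v], [2·u·v - 2·v^2, u^2 - 4·u·v]].
At the point, J = [[4.000, 0.000], [0.000, -12.000]] (det J = -48.000).
Solving J·Δ = −F gives Δ = (-0.500, -0.833).
Then the next iterate is (u, v)₁ = (1.500, 1.167).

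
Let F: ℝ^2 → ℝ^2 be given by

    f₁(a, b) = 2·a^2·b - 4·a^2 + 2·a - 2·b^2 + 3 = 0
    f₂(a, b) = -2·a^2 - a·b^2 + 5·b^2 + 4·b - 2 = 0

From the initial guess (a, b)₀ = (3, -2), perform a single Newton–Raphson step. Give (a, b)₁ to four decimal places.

At (3, -2): F = (-71.0000, -20.0000).
Jacobian J = [[4·a·b - 8·a + 2, 2·a^2 - 4·b], [-4·a - b^2, -2·a·b + 10·b + 4]].
At the point, J = [[-46.0000, 26.0000], [-16.0000, -4.0000]] (det J = 600.0000).
Solving J·Δ = −F gives Δ = (-1.3400, 0.3600).
Then the next iterate is (a, b)₁ = (1.6600, -1.6400).

(1.6600, -1.6400)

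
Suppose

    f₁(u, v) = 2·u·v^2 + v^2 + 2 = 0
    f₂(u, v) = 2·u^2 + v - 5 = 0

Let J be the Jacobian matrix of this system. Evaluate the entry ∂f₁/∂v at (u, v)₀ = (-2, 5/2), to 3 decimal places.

-15.000

∂f₁/∂v = 4·u·v + 2·v.
At (-2, 5/2) this is -15.000.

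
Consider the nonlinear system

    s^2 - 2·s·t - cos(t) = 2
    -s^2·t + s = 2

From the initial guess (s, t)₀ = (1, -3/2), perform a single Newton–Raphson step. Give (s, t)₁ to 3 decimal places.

At (1, -3/2): F = (1.92926, 0.500).
Jacobian J = [[2·s - 2·t, -2·s + sin(t)], [-2·s·t + 1, -s^2]].
At the point, J = [[5.000, -2.99749], [4.000, -1.000]] (det J = 6.98998).
Solving J·Δ = −F gives Δ = (0.062, 0.746).
Then the next iterate is (s, t)₁ = (1.062, -0.754).

(1.062, -0.754)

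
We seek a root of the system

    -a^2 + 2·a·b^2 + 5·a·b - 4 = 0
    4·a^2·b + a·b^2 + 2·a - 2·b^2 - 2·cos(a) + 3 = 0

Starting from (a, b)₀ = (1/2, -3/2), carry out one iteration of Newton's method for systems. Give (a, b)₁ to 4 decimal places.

(-0.9708, -1.2334)

At (1/2, -3/2): F = (-5.7500, -2.630165).
Jacobian J = [[-2·a + 2·b^2 + 5·b, 4·a·b + 5·a], [8·a·b + b^2 + 2·sin(a) + 2, 4·a^2 + 2·a·b - 4·b]].
At the point, J = [[-4.0000, -0.5000], [-0.791149, 5.5000]] (det J = -22.395574).
Solving J·Δ = −F gives Δ = (-1.4708, 0.2666).
Then the next iterate is (a, b)₁ = (-0.9708, -1.2334).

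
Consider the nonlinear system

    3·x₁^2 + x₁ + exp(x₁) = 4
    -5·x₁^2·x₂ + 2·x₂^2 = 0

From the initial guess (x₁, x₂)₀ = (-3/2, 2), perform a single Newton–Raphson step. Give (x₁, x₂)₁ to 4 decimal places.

At (-3/2, 2): F = (1.473130, -14.5000).
Jacobian J = [[6·x₁ + exp(x₁) + 1, 0], [-10·x₁·x₂, -5·x₁^2 + 4·x₂]].
At the point, J = [[-7.776870, 0.0000], [30.0000, -3.2500]] (det J = 25.274827).
Solving J·Δ = −F gives Δ = (0.1894, -2.7130).
Then the next iterate is (x₁, x₂)₁ = (-1.3106, -0.7130).

(-1.3106, -0.7130)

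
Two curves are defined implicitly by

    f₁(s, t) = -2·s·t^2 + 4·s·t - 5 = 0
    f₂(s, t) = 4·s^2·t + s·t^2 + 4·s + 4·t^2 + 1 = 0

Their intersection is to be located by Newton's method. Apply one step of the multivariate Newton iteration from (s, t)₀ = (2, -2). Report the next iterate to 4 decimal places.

(1.6136, -0.7159)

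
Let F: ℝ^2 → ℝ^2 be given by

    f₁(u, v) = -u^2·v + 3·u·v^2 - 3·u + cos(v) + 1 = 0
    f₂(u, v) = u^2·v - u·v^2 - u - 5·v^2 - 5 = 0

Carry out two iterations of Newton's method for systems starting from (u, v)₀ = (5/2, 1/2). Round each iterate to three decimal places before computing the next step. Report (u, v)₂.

(-0.232, -3.553)

At (5/2, 1/2): F = (-6.87242, -6.250).
Jacobian J = [[-2·u·v + 3·v^2 - 3, -u^2 + 6·u·v - sin(v)], [2·u·v - v^2 - 1, u^2 - 2·u·v - 10·v]].
At the point, J = [[-4.750, 0.77057], [1.250, -1.250]] (det J = 4.97428).
Solving J·Δ = −F gives Δ = (-2.695, -7.695).
Then the next iterate is (u, v)₁ = (-0.195, -7.195).
Round to (-0.195, -7.195) and repeat: F = (-27.81339, -253.82395), J = [[149.49803, 9.17074], [-49.96198, 69.18198]].
Δ = (-0.037, 3.642), so (u, v)₂ = (-0.232, -3.553).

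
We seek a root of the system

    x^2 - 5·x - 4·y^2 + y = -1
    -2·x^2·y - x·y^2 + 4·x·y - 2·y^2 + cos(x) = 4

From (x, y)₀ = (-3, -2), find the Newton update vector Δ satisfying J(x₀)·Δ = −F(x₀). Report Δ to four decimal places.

At (-3, -2): F = (7.0000, 59.010008).
Jacobian J = [[2·x - 5, -8·y + 1], [-4·x·y - y^2 + 4·y - sin(x), -2·x^2 - 2·x·y + 4·x - 4·y]].
At the point, J = [[-11.0000, 17.0000], [-35.858880, -34.0000]] (det J = 983.600960).
Solving J·Δ = −F gives Δ = (1.2619, 0.4047).

(1.2619, 0.4047)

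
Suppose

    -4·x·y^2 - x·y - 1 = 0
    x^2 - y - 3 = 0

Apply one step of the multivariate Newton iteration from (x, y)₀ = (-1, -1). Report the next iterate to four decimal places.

At (-1, -1): F = (2.0000, -1.0000).
Jacobian J = [[-4·y^2 - y, -8·x·y - x], [2·x, -1]].
At the point, J = [[-3.0000, -7.0000], [-2.0000, -1.0000]] (det J = -11.0000).
Solving J·Δ = −F gives Δ = (-0.8182, 0.6364).
Then the next iterate is (x, y)₁ = (-1.8182, -0.3636).

(-1.8182, -0.3636)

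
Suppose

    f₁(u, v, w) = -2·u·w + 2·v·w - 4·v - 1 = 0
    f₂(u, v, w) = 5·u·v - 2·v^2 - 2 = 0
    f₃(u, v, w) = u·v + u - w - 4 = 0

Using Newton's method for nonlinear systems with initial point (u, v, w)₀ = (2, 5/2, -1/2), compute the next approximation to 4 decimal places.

(1.1600, -1.4267, -7.7933)

At (2, 5/2, -1/2): F = (-11.5000, 10.5000, 3.5000).
Jacobian J = [[-2·w, 2·w - 4, -2·u + 2·v], [5·v, 5·u - 4·v, 0], [v + 1, u, -1]].
At the point, J = [[1.0000, -5.0000, 1.0000], [12.5000, 0.0000, 0.0000], [3.5000, 2.0000, -1.0000]] (det J = -37.5000).
Solving J·Δ = −F gives Δ = (-0.8400, -3.9267, -7.2933).
Then the next iterate is (u, v, w)₁ = (1.1600, -1.4267, -7.7933).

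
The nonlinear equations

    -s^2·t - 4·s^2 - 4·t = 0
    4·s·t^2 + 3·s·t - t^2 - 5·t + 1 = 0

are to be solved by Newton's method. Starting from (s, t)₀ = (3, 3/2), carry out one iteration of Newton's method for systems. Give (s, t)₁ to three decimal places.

(1.431, 1.214)

At (3, 3/2): F = (-55.500, 31.750).
Jacobian J = [[-2·s·t - 8·s, -s^2 - 4], [4·t^2 + 3·t, 8·s·t + 3·s - 2·t - 5]].
At the point, J = [[-33.000, -13.000], [13.500, 37.000]] (det J = -1045.500).
Solving J·Δ = −F gives Δ = (-1.569, -0.286).
Then the next iterate is (s, t)₁ = (1.431, 1.214).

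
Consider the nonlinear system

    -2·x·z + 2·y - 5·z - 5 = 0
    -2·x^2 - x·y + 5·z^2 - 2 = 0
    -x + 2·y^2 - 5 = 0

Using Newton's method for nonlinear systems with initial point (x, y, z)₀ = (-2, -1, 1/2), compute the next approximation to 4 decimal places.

(49.2500, -14.0625, -84.3750)

At (-2, -1, 1/2): F = (-7.5000, -10.7500, -1.0000).
Jacobian J = [[-2·z, 2, -2·x - 5], [-4·x - y, -x, 10·z], [-1, 4·y, 0]].
At the point, J = [[-1.0000, 2.0000, -1.0000], [9.0000, 2.0000, 5.0000], [-1.0000, -4.0000, 0.0000]] (det J = 4.0000).
Solving J·Δ = −F gives Δ = (51.2500, -13.0625, -84.8750).
Then the next iterate is (x, y, z)₁ = (49.2500, -14.0625, -84.3750).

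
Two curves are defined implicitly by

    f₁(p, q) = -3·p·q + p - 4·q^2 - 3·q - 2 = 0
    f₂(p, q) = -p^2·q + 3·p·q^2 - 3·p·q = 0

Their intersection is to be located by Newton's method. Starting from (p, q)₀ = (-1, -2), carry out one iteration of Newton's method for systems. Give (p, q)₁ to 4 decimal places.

At (-1, -2): F = (-19.0000, -16.0000).
Jacobian J = [[-3·q + 1, -3·p - 8·q - 3], [-2·p·q + 3·q^2 - 3·q, -p^2 + 6·p·q - 3·p]].
At the point, J = [[7.0000, 16.0000], [14.0000, 14.0000]] (det J = -126.0000).
Solving J·Δ = −F gives Δ = (-0.0794, 1.2222).
Then the next iterate is (p, q)₁ = (-1.0794, -0.7778).

(-1.0794, -0.7778)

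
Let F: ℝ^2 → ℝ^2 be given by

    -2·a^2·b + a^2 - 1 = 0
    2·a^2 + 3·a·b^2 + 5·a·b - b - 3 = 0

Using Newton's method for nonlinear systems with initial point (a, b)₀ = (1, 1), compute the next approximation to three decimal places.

(3.000, -2.000)

At (1, 1): F = (-2.000, 6.000).
Jacobian J = [[-4·a·b + 2·a, -2·a^2], [4·a + 3·b^2 + 5·b, 6·a·b + 5·a - 1]].
At the point, J = [[-2.000, -2.000], [12.000, 10.000]] (det J = 4.000).
Solving J·Δ = −F gives Δ = (2.000, -3.000).
Then the next iterate is (a, b)₁ = (3.000, -2.000).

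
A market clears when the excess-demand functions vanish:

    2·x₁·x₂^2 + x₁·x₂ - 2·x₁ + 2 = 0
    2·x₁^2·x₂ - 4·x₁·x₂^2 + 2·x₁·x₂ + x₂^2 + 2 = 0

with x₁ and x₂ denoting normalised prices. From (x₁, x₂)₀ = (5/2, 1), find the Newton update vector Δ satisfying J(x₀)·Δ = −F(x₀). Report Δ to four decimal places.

At (5/2, 1): F = (4.5000, 10.5000).
Jacobian J = [[2·x₂^2 + x₂ - 2, 4·x₁·x₂ + x₁], [4·x₁·x₂ - 4·x₂^2 + 2·x₂, 2·x₁^2 - 8·x₁·x₂ + 2·x₁ + 2·x₂]].
At the point, J = [[1.0000, 12.5000], [8.0000, -0.5000]] (det J = -100.5000).
Solving J·Δ = −F gives Δ = (-1.3284, -0.2537).

(-1.3284, -0.2537)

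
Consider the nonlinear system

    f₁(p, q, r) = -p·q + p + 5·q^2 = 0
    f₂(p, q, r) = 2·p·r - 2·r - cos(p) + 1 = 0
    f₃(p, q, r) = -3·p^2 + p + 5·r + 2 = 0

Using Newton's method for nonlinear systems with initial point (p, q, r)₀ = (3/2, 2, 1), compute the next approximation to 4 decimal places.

(1.1565, 0.9814, 0.1004)

At (3/2, 2, 1): F = (18.5000, 1.929263, 1.7500).
Jacobian J = [[-q + 1, -p + 10·q, 0], [2·r + sin(p), 0, 2·p - 2], [-6·p + 1, 0, 5]].
At the point, J = [[-1.0000, 18.5000, 0.0000], [2.997495, 0.0000, 1.0000], [-8.0000, 0.0000, 5.0000]] (det J = -425.268286).
Solving J·Δ = −F gives Δ = (-0.3435, -1.0186, -0.8996).
Then the next iterate is (p, q, r)₁ = (1.1565, 0.9814, 0.1004).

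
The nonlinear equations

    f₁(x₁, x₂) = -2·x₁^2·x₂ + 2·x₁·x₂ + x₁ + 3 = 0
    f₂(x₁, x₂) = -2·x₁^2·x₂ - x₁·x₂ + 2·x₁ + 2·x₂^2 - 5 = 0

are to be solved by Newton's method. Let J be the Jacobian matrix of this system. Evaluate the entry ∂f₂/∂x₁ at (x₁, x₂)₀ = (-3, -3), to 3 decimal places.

∂f₂/∂x₁ = -4·x₁·x₂ - x₂ + 2.
At (-3, -3) this is -31.000.

-31.000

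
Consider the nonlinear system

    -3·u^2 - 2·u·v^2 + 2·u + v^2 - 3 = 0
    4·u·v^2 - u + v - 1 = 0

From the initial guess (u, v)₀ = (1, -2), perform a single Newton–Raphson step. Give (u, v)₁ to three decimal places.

At (1, -2): F = (-8.000, 12.000).
Jacobian J = [[-6·u - 2·v^2 + 2, -4·u·v + 2·v], [4·v^2 - 1, 8·u·v + 1]].
At the point, J = [[-12.000, 4.000], [15.000, -15.000]] (det J = 120.000).
Solving J·Δ = −F gives Δ = (-0.600, 0.200).
Then the next iterate is (u, v)₁ = (0.400, -1.800).

(0.400, -1.800)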